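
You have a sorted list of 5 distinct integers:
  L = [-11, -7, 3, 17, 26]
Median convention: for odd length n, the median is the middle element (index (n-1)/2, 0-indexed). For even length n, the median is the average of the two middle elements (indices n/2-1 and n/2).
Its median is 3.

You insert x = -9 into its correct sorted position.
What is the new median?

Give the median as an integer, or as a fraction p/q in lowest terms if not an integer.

Old list (sorted, length 5): [-11, -7, 3, 17, 26]
Old median = 3
Insert x = -9
Old length odd (5). Middle was index 2 = 3.
New length even (6). New median = avg of two middle elements.
x = -9: 1 elements are < x, 4 elements are > x.
New sorted list: [-11, -9, -7, 3, 17, 26]
New median = -2

Answer: -2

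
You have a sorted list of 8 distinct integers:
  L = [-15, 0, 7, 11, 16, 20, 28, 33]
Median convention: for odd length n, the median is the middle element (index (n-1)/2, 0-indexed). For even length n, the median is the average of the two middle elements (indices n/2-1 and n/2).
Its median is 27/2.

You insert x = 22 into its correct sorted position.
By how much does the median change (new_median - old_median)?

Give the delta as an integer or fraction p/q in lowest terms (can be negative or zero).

Old median = 27/2
After inserting x = 22: new sorted = [-15, 0, 7, 11, 16, 20, 22, 28, 33]
New median = 16
Delta = 16 - 27/2 = 5/2

Answer: 5/2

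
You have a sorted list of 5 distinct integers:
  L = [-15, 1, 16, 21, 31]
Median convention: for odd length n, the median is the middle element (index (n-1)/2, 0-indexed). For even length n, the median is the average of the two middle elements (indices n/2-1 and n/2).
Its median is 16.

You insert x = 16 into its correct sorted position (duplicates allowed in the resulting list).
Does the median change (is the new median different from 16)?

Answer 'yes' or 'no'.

Answer: no

Derivation:
Old median = 16
Insert x = 16
New median = 16
Changed? no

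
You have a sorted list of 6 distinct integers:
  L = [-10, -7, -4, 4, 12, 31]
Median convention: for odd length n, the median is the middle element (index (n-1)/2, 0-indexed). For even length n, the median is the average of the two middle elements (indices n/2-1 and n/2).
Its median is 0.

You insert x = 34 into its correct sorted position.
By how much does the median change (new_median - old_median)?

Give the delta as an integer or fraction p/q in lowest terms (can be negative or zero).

Answer: 4

Derivation:
Old median = 0
After inserting x = 34: new sorted = [-10, -7, -4, 4, 12, 31, 34]
New median = 4
Delta = 4 - 0 = 4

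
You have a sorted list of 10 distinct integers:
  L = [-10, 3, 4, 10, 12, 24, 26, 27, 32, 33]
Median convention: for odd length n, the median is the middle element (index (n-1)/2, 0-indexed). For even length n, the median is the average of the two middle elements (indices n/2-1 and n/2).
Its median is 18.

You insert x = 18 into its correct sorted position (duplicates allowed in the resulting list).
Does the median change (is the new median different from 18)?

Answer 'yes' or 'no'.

Answer: no

Derivation:
Old median = 18
Insert x = 18
New median = 18
Changed? no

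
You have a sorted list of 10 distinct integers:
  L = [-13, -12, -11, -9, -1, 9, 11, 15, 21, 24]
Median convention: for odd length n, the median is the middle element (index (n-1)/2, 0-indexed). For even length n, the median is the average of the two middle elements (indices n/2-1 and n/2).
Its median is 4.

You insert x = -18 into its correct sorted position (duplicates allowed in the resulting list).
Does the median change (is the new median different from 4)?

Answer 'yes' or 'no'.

Old median = 4
Insert x = -18
New median = -1
Changed? yes

Answer: yes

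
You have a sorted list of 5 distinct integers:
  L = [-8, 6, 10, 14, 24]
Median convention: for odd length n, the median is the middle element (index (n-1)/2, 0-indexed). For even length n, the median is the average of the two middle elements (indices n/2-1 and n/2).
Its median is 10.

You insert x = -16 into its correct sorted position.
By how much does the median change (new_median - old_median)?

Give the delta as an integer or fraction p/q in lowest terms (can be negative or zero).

Answer: -2

Derivation:
Old median = 10
After inserting x = -16: new sorted = [-16, -8, 6, 10, 14, 24]
New median = 8
Delta = 8 - 10 = -2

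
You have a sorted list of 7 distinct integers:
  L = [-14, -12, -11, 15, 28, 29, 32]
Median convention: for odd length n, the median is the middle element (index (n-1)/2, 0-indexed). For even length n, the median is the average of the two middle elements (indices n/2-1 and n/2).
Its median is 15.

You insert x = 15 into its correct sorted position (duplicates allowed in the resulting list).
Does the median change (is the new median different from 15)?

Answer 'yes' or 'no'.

Answer: no

Derivation:
Old median = 15
Insert x = 15
New median = 15
Changed? no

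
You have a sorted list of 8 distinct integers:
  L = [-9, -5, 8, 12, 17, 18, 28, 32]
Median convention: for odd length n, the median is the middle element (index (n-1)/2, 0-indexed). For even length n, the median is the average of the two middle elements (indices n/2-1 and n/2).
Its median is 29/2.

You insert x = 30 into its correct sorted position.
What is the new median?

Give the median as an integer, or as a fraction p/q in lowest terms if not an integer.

Answer: 17

Derivation:
Old list (sorted, length 8): [-9, -5, 8, 12, 17, 18, 28, 32]
Old median = 29/2
Insert x = 30
Old length even (8). Middle pair: indices 3,4 = 12,17.
New length odd (9). New median = single middle element.
x = 30: 7 elements are < x, 1 elements are > x.
New sorted list: [-9, -5, 8, 12, 17, 18, 28, 30, 32]
New median = 17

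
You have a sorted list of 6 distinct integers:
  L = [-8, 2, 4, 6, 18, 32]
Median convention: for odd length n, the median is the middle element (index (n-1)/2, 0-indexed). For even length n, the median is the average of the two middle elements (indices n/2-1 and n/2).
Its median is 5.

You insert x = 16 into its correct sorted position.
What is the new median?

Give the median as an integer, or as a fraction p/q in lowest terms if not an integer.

Old list (sorted, length 6): [-8, 2, 4, 6, 18, 32]
Old median = 5
Insert x = 16
Old length even (6). Middle pair: indices 2,3 = 4,6.
New length odd (7). New median = single middle element.
x = 16: 4 elements are < x, 2 elements are > x.
New sorted list: [-8, 2, 4, 6, 16, 18, 32]
New median = 6

Answer: 6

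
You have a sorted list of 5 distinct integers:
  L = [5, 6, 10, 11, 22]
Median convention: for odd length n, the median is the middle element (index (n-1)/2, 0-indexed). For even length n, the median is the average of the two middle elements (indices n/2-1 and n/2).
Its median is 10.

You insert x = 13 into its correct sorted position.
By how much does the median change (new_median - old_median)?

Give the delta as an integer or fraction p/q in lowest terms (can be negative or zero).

Old median = 10
After inserting x = 13: new sorted = [5, 6, 10, 11, 13, 22]
New median = 21/2
Delta = 21/2 - 10 = 1/2

Answer: 1/2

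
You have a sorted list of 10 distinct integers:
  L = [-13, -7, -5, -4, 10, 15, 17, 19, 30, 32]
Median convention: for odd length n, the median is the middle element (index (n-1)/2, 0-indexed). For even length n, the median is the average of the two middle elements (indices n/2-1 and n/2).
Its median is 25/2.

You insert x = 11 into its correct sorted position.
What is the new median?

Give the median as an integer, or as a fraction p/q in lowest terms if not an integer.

Answer: 11

Derivation:
Old list (sorted, length 10): [-13, -7, -5, -4, 10, 15, 17, 19, 30, 32]
Old median = 25/2
Insert x = 11
Old length even (10). Middle pair: indices 4,5 = 10,15.
New length odd (11). New median = single middle element.
x = 11: 5 elements are < x, 5 elements are > x.
New sorted list: [-13, -7, -5, -4, 10, 11, 15, 17, 19, 30, 32]
New median = 11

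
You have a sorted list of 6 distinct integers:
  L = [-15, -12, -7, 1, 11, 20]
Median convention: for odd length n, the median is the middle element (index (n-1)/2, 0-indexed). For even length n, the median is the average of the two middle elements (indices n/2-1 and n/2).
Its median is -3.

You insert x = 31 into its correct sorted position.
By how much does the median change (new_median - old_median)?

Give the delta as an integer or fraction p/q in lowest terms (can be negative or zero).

Old median = -3
After inserting x = 31: new sorted = [-15, -12, -7, 1, 11, 20, 31]
New median = 1
Delta = 1 - -3 = 4

Answer: 4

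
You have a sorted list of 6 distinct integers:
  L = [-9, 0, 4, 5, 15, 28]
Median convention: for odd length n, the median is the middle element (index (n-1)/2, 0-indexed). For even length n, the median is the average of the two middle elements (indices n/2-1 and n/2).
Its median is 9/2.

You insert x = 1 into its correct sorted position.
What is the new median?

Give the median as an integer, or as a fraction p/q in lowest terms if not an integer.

Old list (sorted, length 6): [-9, 0, 4, 5, 15, 28]
Old median = 9/2
Insert x = 1
Old length even (6). Middle pair: indices 2,3 = 4,5.
New length odd (7). New median = single middle element.
x = 1: 2 elements are < x, 4 elements are > x.
New sorted list: [-9, 0, 1, 4, 5, 15, 28]
New median = 4

Answer: 4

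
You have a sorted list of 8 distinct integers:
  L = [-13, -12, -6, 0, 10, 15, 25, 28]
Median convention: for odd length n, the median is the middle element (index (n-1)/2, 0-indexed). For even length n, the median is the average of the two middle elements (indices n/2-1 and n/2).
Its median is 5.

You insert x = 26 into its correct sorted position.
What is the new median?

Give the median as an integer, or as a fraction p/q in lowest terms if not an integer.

Old list (sorted, length 8): [-13, -12, -6, 0, 10, 15, 25, 28]
Old median = 5
Insert x = 26
Old length even (8). Middle pair: indices 3,4 = 0,10.
New length odd (9). New median = single middle element.
x = 26: 7 elements are < x, 1 elements are > x.
New sorted list: [-13, -12, -6, 0, 10, 15, 25, 26, 28]
New median = 10

Answer: 10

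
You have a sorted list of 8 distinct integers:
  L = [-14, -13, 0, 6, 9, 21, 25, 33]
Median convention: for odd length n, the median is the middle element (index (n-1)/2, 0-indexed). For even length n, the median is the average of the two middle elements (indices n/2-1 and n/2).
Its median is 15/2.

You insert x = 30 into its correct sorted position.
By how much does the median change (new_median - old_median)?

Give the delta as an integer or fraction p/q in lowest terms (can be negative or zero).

Old median = 15/2
After inserting x = 30: new sorted = [-14, -13, 0, 6, 9, 21, 25, 30, 33]
New median = 9
Delta = 9 - 15/2 = 3/2

Answer: 3/2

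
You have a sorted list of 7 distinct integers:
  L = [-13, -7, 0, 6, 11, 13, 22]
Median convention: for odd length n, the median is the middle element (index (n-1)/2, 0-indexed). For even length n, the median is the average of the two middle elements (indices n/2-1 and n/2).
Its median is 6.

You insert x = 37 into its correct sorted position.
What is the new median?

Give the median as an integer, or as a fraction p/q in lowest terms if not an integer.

Answer: 17/2

Derivation:
Old list (sorted, length 7): [-13, -7, 0, 6, 11, 13, 22]
Old median = 6
Insert x = 37
Old length odd (7). Middle was index 3 = 6.
New length even (8). New median = avg of two middle elements.
x = 37: 7 elements are < x, 0 elements are > x.
New sorted list: [-13, -7, 0, 6, 11, 13, 22, 37]
New median = 17/2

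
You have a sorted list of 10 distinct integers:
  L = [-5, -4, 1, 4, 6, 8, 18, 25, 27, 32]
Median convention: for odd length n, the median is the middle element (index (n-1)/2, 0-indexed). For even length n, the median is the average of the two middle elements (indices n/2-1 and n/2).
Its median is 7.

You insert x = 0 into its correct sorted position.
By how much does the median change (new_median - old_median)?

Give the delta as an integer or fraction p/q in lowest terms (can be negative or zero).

Answer: -1

Derivation:
Old median = 7
After inserting x = 0: new sorted = [-5, -4, 0, 1, 4, 6, 8, 18, 25, 27, 32]
New median = 6
Delta = 6 - 7 = -1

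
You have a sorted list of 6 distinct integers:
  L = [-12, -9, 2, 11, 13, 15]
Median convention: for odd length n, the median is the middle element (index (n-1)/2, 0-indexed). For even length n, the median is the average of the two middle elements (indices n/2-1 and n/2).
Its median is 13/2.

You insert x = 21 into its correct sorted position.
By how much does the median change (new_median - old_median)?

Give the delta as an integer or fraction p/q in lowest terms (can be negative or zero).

Old median = 13/2
After inserting x = 21: new sorted = [-12, -9, 2, 11, 13, 15, 21]
New median = 11
Delta = 11 - 13/2 = 9/2

Answer: 9/2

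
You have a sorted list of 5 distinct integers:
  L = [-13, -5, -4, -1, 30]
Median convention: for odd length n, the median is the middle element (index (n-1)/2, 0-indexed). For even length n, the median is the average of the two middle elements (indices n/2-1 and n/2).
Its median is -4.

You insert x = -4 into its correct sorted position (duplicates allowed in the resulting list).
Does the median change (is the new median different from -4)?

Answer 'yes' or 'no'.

Answer: no

Derivation:
Old median = -4
Insert x = -4
New median = -4
Changed? no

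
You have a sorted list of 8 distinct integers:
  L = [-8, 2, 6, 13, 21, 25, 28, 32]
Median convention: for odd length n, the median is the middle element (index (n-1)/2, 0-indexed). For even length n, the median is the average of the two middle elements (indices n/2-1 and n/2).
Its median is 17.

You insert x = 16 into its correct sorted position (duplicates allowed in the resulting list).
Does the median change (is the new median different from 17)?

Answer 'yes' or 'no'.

Old median = 17
Insert x = 16
New median = 16
Changed? yes

Answer: yes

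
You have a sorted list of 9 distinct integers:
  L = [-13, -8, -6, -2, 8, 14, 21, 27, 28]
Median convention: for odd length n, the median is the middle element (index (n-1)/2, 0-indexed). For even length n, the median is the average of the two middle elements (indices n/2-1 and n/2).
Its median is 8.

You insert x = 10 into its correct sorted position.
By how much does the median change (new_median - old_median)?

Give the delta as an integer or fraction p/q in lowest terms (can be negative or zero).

Old median = 8
After inserting x = 10: new sorted = [-13, -8, -6, -2, 8, 10, 14, 21, 27, 28]
New median = 9
Delta = 9 - 8 = 1

Answer: 1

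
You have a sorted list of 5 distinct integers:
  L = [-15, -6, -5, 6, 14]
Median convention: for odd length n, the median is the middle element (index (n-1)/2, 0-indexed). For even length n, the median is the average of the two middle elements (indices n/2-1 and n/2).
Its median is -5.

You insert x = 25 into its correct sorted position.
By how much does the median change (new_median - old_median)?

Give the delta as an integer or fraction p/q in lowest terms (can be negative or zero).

Answer: 11/2

Derivation:
Old median = -5
After inserting x = 25: new sorted = [-15, -6, -5, 6, 14, 25]
New median = 1/2
Delta = 1/2 - -5 = 11/2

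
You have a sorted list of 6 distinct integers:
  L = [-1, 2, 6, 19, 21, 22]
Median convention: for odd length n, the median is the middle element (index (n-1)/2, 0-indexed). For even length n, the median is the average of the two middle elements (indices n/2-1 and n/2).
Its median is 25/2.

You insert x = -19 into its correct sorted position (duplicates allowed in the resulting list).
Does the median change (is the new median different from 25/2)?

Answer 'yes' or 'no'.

Old median = 25/2
Insert x = -19
New median = 6
Changed? yes

Answer: yes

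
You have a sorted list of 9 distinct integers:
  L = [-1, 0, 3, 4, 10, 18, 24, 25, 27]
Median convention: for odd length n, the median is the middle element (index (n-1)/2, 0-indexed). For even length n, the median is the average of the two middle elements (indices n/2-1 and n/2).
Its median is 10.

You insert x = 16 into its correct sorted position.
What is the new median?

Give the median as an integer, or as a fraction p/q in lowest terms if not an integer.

Answer: 13

Derivation:
Old list (sorted, length 9): [-1, 0, 3, 4, 10, 18, 24, 25, 27]
Old median = 10
Insert x = 16
Old length odd (9). Middle was index 4 = 10.
New length even (10). New median = avg of two middle elements.
x = 16: 5 elements are < x, 4 elements are > x.
New sorted list: [-1, 0, 3, 4, 10, 16, 18, 24, 25, 27]
New median = 13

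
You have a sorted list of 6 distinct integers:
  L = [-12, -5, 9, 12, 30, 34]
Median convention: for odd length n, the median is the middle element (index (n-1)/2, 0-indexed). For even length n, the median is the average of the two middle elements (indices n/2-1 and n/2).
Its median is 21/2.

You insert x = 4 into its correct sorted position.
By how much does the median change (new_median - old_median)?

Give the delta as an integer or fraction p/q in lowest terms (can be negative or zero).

Answer: -3/2

Derivation:
Old median = 21/2
After inserting x = 4: new sorted = [-12, -5, 4, 9, 12, 30, 34]
New median = 9
Delta = 9 - 21/2 = -3/2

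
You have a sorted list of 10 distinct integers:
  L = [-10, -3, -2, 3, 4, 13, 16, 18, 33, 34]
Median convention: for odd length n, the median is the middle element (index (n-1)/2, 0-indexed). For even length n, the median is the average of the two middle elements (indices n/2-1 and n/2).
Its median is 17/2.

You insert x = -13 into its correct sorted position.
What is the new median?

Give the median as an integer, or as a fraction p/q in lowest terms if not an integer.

Old list (sorted, length 10): [-10, -3, -2, 3, 4, 13, 16, 18, 33, 34]
Old median = 17/2
Insert x = -13
Old length even (10). Middle pair: indices 4,5 = 4,13.
New length odd (11). New median = single middle element.
x = -13: 0 elements are < x, 10 elements are > x.
New sorted list: [-13, -10, -3, -2, 3, 4, 13, 16, 18, 33, 34]
New median = 4

Answer: 4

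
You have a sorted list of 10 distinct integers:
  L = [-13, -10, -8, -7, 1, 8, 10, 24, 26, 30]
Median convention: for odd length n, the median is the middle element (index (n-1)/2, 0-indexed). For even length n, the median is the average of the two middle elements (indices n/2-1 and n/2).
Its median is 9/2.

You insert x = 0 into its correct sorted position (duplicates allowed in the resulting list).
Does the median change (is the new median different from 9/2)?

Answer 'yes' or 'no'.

Answer: yes

Derivation:
Old median = 9/2
Insert x = 0
New median = 1
Changed? yes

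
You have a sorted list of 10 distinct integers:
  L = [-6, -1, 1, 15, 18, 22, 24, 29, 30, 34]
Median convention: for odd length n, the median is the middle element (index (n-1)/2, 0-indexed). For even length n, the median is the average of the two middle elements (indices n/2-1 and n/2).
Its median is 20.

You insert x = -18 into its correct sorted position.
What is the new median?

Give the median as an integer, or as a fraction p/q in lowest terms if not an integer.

Old list (sorted, length 10): [-6, -1, 1, 15, 18, 22, 24, 29, 30, 34]
Old median = 20
Insert x = -18
Old length even (10). Middle pair: indices 4,5 = 18,22.
New length odd (11). New median = single middle element.
x = -18: 0 elements are < x, 10 elements are > x.
New sorted list: [-18, -6, -1, 1, 15, 18, 22, 24, 29, 30, 34]
New median = 18

Answer: 18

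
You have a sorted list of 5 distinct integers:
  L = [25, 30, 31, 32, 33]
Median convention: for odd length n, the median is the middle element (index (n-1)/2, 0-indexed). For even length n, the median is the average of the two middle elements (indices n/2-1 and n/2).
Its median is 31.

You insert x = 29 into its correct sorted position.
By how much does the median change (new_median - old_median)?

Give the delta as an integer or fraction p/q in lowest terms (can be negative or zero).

Old median = 31
After inserting x = 29: new sorted = [25, 29, 30, 31, 32, 33]
New median = 61/2
Delta = 61/2 - 31 = -1/2

Answer: -1/2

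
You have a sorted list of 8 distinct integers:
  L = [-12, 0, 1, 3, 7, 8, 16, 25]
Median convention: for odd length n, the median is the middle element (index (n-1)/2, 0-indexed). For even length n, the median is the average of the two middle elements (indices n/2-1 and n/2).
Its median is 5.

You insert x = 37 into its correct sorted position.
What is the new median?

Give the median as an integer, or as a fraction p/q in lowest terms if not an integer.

Answer: 7

Derivation:
Old list (sorted, length 8): [-12, 0, 1, 3, 7, 8, 16, 25]
Old median = 5
Insert x = 37
Old length even (8). Middle pair: indices 3,4 = 3,7.
New length odd (9). New median = single middle element.
x = 37: 8 elements are < x, 0 elements are > x.
New sorted list: [-12, 0, 1, 3, 7, 8, 16, 25, 37]
New median = 7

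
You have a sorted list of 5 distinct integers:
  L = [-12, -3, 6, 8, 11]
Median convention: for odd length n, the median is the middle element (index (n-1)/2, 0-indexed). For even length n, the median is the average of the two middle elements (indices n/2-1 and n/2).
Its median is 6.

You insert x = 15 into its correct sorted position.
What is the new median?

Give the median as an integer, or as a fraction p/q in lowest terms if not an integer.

Old list (sorted, length 5): [-12, -3, 6, 8, 11]
Old median = 6
Insert x = 15
Old length odd (5). Middle was index 2 = 6.
New length even (6). New median = avg of two middle elements.
x = 15: 5 elements are < x, 0 elements are > x.
New sorted list: [-12, -3, 6, 8, 11, 15]
New median = 7

Answer: 7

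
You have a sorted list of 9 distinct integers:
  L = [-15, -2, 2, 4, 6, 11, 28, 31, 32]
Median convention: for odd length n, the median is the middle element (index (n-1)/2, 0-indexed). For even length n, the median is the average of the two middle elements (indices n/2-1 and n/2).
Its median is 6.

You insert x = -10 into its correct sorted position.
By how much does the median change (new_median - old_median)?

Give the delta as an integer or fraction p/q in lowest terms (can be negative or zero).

Old median = 6
After inserting x = -10: new sorted = [-15, -10, -2, 2, 4, 6, 11, 28, 31, 32]
New median = 5
Delta = 5 - 6 = -1

Answer: -1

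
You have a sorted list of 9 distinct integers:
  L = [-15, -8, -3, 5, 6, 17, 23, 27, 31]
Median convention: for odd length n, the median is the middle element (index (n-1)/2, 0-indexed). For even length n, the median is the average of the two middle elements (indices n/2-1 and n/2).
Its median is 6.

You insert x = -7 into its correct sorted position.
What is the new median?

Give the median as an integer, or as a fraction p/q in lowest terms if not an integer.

Answer: 11/2

Derivation:
Old list (sorted, length 9): [-15, -8, -3, 5, 6, 17, 23, 27, 31]
Old median = 6
Insert x = -7
Old length odd (9). Middle was index 4 = 6.
New length even (10). New median = avg of two middle elements.
x = -7: 2 elements are < x, 7 elements are > x.
New sorted list: [-15, -8, -7, -3, 5, 6, 17, 23, 27, 31]
New median = 11/2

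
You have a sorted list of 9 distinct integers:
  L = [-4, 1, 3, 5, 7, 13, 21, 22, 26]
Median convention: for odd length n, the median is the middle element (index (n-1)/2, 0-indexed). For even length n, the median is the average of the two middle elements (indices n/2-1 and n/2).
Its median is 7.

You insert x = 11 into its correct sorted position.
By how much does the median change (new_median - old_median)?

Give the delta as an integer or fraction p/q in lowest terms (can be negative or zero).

Answer: 2

Derivation:
Old median = 7
After inserting x = 11: new sorted = [-4, 1, 3, 5, 7, 11, 13, 21, 22, 26]
New median = 9
Delta = 9 - 7 = 2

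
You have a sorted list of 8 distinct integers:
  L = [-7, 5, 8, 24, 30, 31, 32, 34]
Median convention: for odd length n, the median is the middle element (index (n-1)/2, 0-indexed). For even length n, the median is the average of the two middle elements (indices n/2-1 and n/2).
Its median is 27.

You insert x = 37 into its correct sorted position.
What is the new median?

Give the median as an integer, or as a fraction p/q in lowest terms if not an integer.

Old list (sorted, length 8): [-7, 5, 8, 24, 30, 31, 32, 34]
Old median = 27
Insert x = 37
Old length even (8). Middle pair: indices 3,4 = 24,30.
New length odd (9). New median = single middle element.
x = 37: 8 elements are < x, 0 elements are > x.
New sorted list: [-7, 5, 8, 24, 30, 31, 32, 34, 37]
New median = 30

Answer: 30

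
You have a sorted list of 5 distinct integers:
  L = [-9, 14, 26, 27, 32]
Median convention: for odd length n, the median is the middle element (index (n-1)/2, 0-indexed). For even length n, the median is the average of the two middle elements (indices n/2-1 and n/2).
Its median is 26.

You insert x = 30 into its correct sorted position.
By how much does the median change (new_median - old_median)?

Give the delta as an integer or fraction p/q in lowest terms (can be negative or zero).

Answer: 1/2

Derivation:
Old median = 26
After inserting x = 30: new sorted = [-9, 14, 26, 27, 30, 32]
New median = 53/2
Delta = 53/2 - 26 = 1/2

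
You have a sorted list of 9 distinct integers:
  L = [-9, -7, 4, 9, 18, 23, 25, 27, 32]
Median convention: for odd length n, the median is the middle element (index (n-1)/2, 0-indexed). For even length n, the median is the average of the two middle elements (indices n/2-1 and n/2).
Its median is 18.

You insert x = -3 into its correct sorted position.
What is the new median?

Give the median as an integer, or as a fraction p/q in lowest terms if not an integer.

Answer: 27/2

Derivation:
Old list (sorted, length 9): [-9, -7, 4, 9, 18, 23, 25, 27, 32]
Old median = 18
Insert x = -3
Old length odd (9). Middle was index 4 = 18.
New length even (10). New median = avg of two middle elements.
x = -3: 2 elements are < x, 7 elements are > x.
New sorted list: [-9, -7, -3, 4, 9, 18, 23, 25, 27, 32]
New median = 27/2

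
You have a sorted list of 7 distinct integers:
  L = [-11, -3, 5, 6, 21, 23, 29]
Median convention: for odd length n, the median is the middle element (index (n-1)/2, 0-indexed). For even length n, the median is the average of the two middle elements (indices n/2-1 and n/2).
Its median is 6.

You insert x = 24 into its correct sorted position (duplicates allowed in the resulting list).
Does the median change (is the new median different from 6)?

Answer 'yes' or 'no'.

Answer: yes

Derivation:
Old median = 6
Insert x = 24
New median = 27/2
Changed? yes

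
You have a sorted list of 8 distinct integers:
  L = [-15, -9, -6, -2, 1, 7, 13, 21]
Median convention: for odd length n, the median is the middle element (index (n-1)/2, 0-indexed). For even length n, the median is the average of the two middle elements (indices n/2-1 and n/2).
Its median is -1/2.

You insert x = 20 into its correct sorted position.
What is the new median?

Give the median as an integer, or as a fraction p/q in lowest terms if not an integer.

Answer: 1

Derivation:
Old list (sorted, length 8): [-15, -9, -6, -2, 1, 7, 13, 21]
Old median = -1/2
Insert x = 20
Old length even (8). Middle pair: indices 3,4 = -2,1.
New length odd (9). New median = single middle element.
x = 20: 7 elements are < x, 1 elements are > x.
New sorted list: [-15, -9, -6, -2, 1, 7, 13, 20, 21]
New median = 1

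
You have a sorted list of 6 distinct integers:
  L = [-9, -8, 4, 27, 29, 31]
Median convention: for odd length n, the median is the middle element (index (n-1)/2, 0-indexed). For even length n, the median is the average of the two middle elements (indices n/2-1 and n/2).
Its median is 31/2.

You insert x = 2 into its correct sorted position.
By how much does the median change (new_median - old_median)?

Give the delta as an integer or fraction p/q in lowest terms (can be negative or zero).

Old median = 31/2
After inserting x = 2: new sorted = [-9, -8, 2, 4, 27, 29, 31]
New median = 4
Delta = 4 - 31/2 = -23/2

Answer: -23/2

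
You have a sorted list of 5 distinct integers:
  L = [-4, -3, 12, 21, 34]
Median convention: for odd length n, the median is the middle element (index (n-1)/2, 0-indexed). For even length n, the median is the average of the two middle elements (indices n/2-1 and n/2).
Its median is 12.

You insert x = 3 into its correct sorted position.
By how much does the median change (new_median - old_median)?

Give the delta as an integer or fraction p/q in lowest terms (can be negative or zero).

Old median = 12
After inserting x = 3: new sorted = [-4, -3, 3, 12, 21, 34]
New median = 15/2
Delta = 15/2 - 12 = -9/2

Answer: -9/2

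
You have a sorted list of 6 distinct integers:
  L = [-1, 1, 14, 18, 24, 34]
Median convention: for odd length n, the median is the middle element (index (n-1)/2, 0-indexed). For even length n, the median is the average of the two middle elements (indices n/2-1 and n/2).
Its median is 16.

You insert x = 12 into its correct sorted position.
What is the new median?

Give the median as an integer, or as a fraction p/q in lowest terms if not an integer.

Old list (sorted, length 6): [-1, 1, 14, 18, 24, 34]
Old median = 16
Insert x = 12
Old length even (6). Middle pair: indices 2,3 = 14,18.
New length odd (7). New median = single middle element.
x = 12: 2 elements are < x, 4 elements are > x.
New sorted list: [-1, 1, 12, 14, 18, 24, 34]
New median = 14

Answer: 14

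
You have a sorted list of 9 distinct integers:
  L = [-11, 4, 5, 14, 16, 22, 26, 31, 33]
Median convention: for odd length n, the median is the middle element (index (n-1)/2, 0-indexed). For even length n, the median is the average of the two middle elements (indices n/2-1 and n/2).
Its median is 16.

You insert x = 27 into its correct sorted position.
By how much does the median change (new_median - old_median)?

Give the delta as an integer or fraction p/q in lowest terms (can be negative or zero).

Answer: 3

Derivation:
Old median = 16
After inserting x = 27: new sorted = [-11, 4, 5, 14, 16, 22, 26, 27, 31, 33]
New median = 19
Delta = 19 - 16 = 3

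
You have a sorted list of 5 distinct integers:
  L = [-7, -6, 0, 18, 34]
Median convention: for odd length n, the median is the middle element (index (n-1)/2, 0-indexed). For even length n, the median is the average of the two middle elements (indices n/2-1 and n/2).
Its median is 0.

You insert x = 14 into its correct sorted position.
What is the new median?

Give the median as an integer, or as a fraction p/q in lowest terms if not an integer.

Answer: 7

Derivation:
Old list (sorted, length 5): [-7, -6, 0, 18, 34]
Old median = 0
Insert x = 14
Old length odd (5). Middle was index 2 = 0.
New length even (6). New median = avg of two middle elements.
x = 14: 3 elements are < x, 2 elements are > x.
New sorted list: [-7, -6, 0, 14, 18, 34]
New median = 7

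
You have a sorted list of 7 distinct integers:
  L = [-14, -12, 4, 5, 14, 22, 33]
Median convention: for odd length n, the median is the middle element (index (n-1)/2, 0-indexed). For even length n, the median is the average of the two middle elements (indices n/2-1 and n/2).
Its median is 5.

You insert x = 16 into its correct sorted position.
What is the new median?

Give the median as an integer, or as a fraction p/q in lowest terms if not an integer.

Old list (sorted, length 7): [-14, -12, 4, 5, 14, 22, 33]
Old median = 5
Insert x = 16
Old length odd (7). Middle was index 3 = 5.
New length even (8). New median = avg of two middle elements.
x = 16: 5 elements are < x, 2 elements are > x.
New sorted list: [-14, -12, 4, 5, 14, 16, 22, 33]
New median = 19/2

Answer: 19/2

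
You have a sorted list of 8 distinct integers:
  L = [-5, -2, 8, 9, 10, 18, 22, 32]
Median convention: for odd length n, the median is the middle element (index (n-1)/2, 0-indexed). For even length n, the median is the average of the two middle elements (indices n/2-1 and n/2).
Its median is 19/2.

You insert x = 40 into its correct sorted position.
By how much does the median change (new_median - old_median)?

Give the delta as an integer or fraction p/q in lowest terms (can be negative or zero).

Answer: 1/2

Derivation:
Old median = 19/2
After inserting x = 40: new sorted = [-5, -2, 8, 9, 10, 18, 22, 32, 40]
New median = 10
Delta = 10 - 19/2 = 1/2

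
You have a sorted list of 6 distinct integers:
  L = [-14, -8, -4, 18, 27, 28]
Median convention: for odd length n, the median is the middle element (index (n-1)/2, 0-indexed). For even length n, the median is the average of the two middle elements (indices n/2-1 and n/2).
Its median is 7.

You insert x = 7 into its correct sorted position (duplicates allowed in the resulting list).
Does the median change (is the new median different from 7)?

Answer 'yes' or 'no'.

Answer: no

Derivation:
Old median = 7
Insert x = 7
New median = 7
Changed? no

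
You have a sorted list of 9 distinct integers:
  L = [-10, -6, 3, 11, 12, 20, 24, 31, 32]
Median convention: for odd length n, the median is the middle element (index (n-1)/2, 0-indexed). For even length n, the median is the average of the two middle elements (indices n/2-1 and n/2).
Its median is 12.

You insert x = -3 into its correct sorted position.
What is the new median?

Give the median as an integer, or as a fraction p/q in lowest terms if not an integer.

Old list (sorted, length 9): [-10, -6, 3, 11, 12, 20, 24, 31, 32]
Old median = 12
Insert x = -3
Old length odd (9). Middle was index 4 = 12.
New length even (10). New median = avg of two middle elements.
x = -3: 2 elements are < x, 7 elements are > x.
New sorted list: [-10, -6, -3, 3, 11, 12, 20, 24, 31, 32]
New median = 23/2

Answer: 23/2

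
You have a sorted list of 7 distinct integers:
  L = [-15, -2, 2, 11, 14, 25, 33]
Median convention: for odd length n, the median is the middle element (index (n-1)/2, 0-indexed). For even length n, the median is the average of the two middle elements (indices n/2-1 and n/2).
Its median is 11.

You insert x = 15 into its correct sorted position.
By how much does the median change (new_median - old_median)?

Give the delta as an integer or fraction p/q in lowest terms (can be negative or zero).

Old median = 11
After inserting x = 15: new sorted = [-15, -2, 2, 11, 14, 15, 25, 33]
New median = 25/2
Delta = 25/2 - 11 = 3/2

Answer: 3/2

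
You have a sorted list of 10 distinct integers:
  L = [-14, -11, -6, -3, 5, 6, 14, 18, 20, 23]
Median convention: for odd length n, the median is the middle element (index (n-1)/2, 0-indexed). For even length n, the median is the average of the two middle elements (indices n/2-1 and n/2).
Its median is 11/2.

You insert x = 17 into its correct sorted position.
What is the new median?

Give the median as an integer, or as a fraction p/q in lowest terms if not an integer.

Answer: 6

Derivation:
Old list (sorted, length 10): [-14, -11, -6, -3, 5, 6, 14, 18, 20, 23]
Old median = 11/2
Insert x = 17
Old length even (10). Middle pair: indices 4,5 = 5,6.
New length odd (11). New median = single middle element.
x = 17: 7 elements are < x, 3 elements are > x.
New sorted list: [-14, -11, -6, -3, 5, 6, 14, 17, 18, 20, 23]
New median = 6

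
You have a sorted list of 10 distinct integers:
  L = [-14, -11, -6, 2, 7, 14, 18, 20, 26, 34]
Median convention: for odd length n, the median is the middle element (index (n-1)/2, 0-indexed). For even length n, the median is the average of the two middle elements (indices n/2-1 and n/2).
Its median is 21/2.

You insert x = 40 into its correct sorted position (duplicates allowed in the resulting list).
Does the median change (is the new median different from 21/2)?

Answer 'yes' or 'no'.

Old median = 21/2
Insert x = 40
New median = 14
Changed? yes

Answer: yes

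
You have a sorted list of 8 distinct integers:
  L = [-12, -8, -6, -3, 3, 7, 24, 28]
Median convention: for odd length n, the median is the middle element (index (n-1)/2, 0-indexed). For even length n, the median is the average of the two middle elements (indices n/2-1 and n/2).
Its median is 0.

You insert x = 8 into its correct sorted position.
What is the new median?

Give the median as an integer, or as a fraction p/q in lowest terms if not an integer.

Answer: 3

Derivation:
Old list (sorted, length 8): [-12, -8, -6, -3, 3, 7, 24, 28]
Old median = 0
Insert x = 8
Old length even (8). Middle pair: indices 3,4 = -3,3.
New length odd (9). New median = single middle element.
x = 8: 6 elements are < x, 2 elements are > x.
New sorted list: [-12, -8, -6, -3, 3, 7, 8, 24, 28]
New median = 3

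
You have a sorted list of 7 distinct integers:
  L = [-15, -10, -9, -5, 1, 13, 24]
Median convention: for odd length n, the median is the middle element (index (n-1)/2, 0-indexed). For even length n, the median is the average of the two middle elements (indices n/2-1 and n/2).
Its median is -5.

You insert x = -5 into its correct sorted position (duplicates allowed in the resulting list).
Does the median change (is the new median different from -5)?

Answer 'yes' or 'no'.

Answer: no

Derivation:
Old median = -5
Insert x = -5
New median = -5
Changed? no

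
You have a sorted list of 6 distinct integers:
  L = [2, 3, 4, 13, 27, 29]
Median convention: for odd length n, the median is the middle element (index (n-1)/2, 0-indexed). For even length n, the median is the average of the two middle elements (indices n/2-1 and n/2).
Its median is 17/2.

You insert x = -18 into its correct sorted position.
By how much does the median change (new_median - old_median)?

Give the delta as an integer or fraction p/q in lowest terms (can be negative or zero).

Answer: -9/2

Derivation:
Old median = 17/2
After inserting x = -18: new sorted = [-18, 2, 3, 4, 13, 27, 29]
New median = 4
Delta = 4 - 17/2 = -9/2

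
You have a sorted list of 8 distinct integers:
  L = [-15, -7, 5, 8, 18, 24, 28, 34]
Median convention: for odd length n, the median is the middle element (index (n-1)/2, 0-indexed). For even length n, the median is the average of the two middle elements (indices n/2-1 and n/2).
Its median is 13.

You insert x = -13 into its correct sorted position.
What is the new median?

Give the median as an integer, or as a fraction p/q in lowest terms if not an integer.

Answer: 8

Derivation:
Old list (sorted, length 8): [-15, -7, 5, 8, 18, 24, 28, 34]
Old median = 13
Insert x = -13
Old length even (8). Middle pair: indices 3,4 = 8,18.
New length odd (9). New median = single middle element.
x = -13: 1 elements are < x, 7 elements are > x.
New sorted list: [-15, -13, -7, 5, 8, 18, 24, 28, 34]
New median = 8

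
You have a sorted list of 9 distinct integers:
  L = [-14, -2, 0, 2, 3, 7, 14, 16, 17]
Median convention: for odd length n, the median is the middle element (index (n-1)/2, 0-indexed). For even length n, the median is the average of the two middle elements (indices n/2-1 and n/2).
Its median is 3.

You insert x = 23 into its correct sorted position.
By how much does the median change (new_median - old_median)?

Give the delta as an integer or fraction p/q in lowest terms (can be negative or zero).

Old median = 3
After inserting x = 23: new sorted = [-14, -2, 0, 2, 3, 7, 14, 16, 17, 23]
New median = 5
Delta = 5 - 3 = 2

Answer: 2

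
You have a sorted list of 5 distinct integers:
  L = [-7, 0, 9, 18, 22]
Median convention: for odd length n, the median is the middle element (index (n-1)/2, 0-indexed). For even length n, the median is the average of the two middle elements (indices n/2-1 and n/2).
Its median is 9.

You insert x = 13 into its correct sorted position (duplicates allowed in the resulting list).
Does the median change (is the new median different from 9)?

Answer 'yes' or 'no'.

Old median = 9
Insert x = 13
New median = 11
Changed? yes

Answer: yes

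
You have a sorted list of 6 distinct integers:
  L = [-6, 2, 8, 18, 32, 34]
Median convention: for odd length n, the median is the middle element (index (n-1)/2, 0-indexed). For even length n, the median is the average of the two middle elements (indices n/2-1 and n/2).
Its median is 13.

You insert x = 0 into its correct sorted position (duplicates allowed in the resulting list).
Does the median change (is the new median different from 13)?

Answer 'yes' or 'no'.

Answer: yes

Derivation:
Old median = 13
Insert x = 0
New median = 8
Changed? yes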